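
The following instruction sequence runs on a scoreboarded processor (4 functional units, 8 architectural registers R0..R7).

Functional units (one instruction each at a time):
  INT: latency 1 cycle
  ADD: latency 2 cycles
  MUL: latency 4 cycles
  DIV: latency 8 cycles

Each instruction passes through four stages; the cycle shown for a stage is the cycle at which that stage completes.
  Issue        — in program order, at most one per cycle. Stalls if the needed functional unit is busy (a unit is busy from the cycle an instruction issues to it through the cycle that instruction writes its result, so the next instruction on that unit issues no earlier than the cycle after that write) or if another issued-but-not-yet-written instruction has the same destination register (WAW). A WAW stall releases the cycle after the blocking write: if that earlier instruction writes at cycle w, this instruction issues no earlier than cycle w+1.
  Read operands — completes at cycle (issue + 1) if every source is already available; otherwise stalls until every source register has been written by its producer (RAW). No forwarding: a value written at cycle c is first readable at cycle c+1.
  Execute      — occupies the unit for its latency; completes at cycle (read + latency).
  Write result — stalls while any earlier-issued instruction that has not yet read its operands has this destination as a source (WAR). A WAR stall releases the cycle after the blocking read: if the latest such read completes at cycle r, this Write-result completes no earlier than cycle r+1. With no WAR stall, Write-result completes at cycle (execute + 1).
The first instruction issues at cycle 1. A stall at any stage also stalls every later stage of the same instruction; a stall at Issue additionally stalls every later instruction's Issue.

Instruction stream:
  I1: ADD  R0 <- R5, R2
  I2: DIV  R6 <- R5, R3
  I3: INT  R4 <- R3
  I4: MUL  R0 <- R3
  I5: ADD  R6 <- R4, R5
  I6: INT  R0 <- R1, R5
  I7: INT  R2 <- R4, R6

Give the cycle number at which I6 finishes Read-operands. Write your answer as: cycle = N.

cycle = 15

I1 -> (1, 2, 4, 5)
I2 -> (2, 3, 11, 12)
I3 -> (3, 4, 5, 6)
I4 -> (6, 7, 11, 12)  // WAW R0: wait I1 write@5
I5 -> (13, 14, 16, 17)  // WAW R6: wait I2 write@12
I6 -> (14, 15, 16, 17)
I7 -> (18, 19, 20, 21)  // struct: INT busy until I6 writes@17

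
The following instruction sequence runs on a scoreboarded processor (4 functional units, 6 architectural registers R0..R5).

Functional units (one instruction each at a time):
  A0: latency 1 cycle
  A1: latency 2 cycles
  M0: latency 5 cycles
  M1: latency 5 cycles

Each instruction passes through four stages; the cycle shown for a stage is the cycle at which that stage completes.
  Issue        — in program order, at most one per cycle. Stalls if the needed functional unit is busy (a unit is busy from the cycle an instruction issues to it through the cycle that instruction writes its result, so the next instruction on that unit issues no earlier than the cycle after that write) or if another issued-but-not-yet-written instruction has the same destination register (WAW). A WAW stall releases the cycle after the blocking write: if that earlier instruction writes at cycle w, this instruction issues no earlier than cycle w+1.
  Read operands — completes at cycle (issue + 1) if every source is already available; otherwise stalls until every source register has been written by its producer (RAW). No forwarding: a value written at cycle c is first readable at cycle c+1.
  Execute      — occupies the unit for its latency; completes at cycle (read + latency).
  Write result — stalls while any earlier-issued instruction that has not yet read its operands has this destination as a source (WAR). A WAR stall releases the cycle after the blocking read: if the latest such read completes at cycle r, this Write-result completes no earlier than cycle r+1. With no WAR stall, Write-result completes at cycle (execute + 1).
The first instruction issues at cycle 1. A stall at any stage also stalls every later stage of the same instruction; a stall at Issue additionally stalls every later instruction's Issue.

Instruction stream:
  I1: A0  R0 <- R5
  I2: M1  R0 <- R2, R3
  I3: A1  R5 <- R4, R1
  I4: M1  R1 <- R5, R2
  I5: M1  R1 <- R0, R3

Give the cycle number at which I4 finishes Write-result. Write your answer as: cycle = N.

I1  is:1  ro:2  ex:3  wr:4
I2  is:5  ro:6  ex:11  wr:12  — WAW R0: wait I1 write@4
I3  is:6  ro:7  ex:9  wr:10
I4  is:13  ro:14  ex:19  wr:20  — struct: M1 busy until I2 writes@12
I5  is:21  ro:22  ex:27  wr:28  — struct: M1 busy until I4 writes@20

cycle = 20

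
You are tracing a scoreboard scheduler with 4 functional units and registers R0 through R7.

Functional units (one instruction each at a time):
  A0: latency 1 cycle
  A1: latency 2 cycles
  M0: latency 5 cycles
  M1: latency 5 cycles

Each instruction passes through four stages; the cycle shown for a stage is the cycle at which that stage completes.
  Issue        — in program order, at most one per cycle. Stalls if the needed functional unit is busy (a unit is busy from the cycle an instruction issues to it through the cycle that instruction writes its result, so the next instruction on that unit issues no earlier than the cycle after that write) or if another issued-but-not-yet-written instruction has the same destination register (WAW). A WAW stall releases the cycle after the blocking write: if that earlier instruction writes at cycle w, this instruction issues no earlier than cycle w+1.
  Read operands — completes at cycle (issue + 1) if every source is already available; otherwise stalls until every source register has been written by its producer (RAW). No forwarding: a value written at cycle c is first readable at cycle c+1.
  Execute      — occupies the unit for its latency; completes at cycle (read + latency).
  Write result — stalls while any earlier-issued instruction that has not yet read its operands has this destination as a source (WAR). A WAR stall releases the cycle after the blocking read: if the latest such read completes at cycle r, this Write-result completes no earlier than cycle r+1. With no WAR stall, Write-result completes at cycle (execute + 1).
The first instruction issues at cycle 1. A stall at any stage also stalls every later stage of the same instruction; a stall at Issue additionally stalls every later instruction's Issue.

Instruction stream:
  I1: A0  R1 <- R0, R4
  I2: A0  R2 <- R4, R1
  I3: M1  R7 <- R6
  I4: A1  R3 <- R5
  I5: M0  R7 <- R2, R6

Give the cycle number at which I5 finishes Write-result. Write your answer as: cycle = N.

  I1 | 1 | 2 | 3 | 4
  I2 | 5 | 6 | 7 | 8   struct: A0 busy until I1 writes@4
  I3 | 6 | 7 | 12 | 13
  I4 | 7 | 8 | 10 | 11
  I5 | 14 | 15 | 20 | 21   WAW R7: wait I3 write@13

cycle = 21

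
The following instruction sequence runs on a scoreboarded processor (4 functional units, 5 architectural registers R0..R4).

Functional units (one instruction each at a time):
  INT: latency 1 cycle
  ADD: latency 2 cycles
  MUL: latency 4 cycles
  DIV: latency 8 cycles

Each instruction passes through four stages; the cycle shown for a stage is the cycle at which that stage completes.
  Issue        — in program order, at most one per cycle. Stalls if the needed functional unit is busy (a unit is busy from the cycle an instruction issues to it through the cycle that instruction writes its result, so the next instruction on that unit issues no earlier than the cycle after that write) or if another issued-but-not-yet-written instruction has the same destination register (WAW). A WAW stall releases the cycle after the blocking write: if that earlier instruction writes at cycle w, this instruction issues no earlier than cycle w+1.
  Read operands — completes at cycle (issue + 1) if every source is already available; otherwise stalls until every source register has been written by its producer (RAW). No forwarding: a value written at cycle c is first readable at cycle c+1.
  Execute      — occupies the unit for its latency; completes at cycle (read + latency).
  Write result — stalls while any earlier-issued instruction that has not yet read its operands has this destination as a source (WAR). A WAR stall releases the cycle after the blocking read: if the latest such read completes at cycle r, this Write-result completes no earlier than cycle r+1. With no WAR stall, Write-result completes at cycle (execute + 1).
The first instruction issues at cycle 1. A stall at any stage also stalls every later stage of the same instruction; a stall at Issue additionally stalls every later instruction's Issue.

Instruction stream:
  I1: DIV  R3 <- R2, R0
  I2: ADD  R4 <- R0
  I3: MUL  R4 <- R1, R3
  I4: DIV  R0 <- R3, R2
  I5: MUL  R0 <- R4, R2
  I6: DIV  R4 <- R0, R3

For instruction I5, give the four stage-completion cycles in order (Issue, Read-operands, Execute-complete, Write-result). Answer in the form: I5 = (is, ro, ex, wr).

I5 = (23, 24, 28, 29)

I1 -> (1, 2, 10, 11)
I2 -> (2, 3, 5, 6)
I3 -> (7, 12, 16, 17)  // WAW R4: wait I2 write@6, RAW R3: wait I1 write@11
I4 -> (12, 13, 21, 22)  // struct: DIV busy until I1 writes@11
I5 -> (23, 24, 28, 29)  // WAW R0: wait I4 write@22
I6 -> (24, 30, 38, 39)  // RAW R0: wait I5 write@29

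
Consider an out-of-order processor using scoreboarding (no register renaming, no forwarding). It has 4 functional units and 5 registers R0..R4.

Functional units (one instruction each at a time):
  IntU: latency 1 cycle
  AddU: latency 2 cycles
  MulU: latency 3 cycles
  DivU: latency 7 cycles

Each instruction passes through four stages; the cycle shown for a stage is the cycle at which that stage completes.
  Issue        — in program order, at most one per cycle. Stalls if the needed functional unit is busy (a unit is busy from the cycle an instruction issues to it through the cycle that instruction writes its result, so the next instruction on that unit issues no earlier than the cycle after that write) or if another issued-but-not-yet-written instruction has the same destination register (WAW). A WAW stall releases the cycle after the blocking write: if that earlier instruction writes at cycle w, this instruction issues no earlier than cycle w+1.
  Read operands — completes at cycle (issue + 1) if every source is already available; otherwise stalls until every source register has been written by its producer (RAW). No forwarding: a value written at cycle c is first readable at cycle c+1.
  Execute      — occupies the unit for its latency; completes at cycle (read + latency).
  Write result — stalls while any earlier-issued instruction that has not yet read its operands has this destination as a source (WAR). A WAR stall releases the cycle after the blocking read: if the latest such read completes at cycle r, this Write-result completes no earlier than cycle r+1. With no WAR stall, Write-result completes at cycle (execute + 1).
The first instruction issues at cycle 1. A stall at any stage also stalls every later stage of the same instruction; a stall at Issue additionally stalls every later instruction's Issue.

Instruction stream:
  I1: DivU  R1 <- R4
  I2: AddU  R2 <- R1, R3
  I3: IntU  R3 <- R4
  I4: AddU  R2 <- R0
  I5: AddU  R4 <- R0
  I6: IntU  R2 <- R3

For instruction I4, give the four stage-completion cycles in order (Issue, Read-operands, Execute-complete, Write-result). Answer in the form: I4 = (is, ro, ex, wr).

c1: I1→DivU
c2: I1 RO | I2→AddU
c3: I3→IntU
c4: I3 RO
c5: I3 EX
c9: I1 EX
c10: I1 WR R1
c11: I2 RO
c12: I3 WR R3
c13: I2 EX
c14: I2 WR R2
c15: I4→AddU
c16: I4 RO
c18: I4 EX
c19: I4 WR R2
c20: I5→AddU
c21: I5 RO | I6→IntU
c22: I6 RO
c23: I5 EX | I6 EX
c24: I5 WR R4 | I6 WR R2

I4 = (15, 16, 18, 19)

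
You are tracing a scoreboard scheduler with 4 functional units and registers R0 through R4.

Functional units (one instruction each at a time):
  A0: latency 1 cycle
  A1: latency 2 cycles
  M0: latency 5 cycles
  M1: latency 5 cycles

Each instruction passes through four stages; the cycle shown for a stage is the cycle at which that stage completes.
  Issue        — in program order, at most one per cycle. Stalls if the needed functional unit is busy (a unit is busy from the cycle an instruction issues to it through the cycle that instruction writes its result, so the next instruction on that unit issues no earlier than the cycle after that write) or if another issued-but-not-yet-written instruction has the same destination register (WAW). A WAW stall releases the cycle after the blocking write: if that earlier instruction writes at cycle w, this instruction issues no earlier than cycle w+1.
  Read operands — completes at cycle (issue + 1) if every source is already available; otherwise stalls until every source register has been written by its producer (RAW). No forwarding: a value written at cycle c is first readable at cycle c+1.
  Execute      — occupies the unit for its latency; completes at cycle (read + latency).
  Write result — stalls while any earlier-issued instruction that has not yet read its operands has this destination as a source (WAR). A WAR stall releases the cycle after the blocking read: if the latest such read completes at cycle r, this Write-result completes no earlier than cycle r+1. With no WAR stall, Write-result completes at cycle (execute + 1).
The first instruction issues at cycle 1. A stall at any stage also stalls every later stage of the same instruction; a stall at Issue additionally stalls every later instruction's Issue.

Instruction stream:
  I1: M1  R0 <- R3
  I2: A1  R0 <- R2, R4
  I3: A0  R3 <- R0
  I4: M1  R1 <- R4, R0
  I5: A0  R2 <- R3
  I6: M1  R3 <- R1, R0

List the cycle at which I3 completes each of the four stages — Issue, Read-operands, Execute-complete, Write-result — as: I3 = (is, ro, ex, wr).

  I1 | 1 | 2 | 7 | 8
  I2 | 9 | 10 | 12 | 13   WAW R0: wait I1 write@8
  I3 | 10 | 14 | 15 | 16   RAW R0: wait I2 write@13
  I4 | 11 | 14 | 19 | 20   RAW R0: wait I2 write@13
  I5 | 17 | 18 | 19 | 20   struct: A0 busy until I3 writes@16
  I6 | 21 | 22 | 27 | 28   struct: M1 busy until I4 writes@20

I3 = (10, 14, 15, 16)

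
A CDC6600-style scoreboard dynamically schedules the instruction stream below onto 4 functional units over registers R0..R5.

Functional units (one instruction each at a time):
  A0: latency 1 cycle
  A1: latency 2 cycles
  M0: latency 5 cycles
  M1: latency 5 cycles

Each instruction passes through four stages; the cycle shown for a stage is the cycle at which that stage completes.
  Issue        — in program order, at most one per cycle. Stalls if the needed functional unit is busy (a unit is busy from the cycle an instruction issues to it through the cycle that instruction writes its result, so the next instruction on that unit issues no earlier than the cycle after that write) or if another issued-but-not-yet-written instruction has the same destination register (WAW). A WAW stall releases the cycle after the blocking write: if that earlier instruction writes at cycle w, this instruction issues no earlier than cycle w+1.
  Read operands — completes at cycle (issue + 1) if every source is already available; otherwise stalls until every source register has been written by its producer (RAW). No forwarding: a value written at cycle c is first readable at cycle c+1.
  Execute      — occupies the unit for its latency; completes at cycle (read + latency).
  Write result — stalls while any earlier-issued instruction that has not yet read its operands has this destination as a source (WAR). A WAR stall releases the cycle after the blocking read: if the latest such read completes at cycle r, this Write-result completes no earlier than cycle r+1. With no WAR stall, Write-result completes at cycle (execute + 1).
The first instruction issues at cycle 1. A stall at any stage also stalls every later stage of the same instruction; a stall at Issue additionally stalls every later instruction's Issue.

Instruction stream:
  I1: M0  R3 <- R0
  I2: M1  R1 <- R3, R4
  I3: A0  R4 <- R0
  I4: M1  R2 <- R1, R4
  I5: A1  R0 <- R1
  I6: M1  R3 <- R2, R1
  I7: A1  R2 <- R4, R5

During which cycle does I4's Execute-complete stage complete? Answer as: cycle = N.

c1: I1 issues→M0
c2: I1 reads · I2 issues→M1
c3: I3 issues→A0
c4: I3 reads
c5: I3 exec-done
c7: I1 exec-done
c8: I1 writes R3
c9: I2 reads
c10: I3 writes R4
c14: I2 exec-done
c15: I2 writes R1
c16: I4 issues→M1
c17: I4 reads · I5 issues→A1
c18: I5 reads
c20: I5 exec-done
c21: I5 writes R0
c22: I4 exec-done
c23: I4 writes R2
c24: I6 issues→M1
c25: I6 reads · I7 issues→A1
c26: I7 reads
c28: I7 exec-done
c29: I7 writes R2
c30: I6 exec-done
c31: I6 writes R3

cycle = 22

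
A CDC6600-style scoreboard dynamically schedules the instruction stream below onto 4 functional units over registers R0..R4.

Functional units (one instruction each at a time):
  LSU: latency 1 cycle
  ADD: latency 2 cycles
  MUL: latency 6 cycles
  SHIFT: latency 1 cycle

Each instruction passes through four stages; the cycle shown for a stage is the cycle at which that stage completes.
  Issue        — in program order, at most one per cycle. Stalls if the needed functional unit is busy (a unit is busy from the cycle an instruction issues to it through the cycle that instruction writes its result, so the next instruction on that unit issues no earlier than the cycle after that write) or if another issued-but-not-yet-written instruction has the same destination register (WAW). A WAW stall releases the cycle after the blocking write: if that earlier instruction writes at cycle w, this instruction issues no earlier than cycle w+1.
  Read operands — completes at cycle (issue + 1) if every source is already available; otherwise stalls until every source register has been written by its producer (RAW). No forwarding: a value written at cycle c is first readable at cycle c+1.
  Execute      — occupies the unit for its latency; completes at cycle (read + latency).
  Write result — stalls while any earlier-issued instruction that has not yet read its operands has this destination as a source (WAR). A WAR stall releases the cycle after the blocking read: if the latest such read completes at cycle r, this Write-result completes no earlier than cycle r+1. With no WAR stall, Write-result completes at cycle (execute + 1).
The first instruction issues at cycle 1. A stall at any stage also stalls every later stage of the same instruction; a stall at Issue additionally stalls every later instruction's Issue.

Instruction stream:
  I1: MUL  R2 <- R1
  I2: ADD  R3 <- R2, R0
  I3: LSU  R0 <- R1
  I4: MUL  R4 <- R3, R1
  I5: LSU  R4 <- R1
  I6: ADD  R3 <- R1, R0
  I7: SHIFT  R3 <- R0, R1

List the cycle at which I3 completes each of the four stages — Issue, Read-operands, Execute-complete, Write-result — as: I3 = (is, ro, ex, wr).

I1: IS=1 RO=2 EX=8 WR=9
I2: IS=2 RO=10 EX=12 WR=13  [RAW R2: wait I1 write@9]
I3: IS=3 RO=4 EX=5 WR=11  [WAR R0: wait I2 read@10]
I4: IS=10 RO=14 EX=20 WR=21  [struct: MUL busy until I1 writes@9; RAW R3: wait I2 write@13]
I5: IS=22 RO=23 EX=24 WR=25  [WAW R4: wait I4 write@21]
I6: IS=23 RO=24 EX=26 WR=27
I7: IS=28 RO=29 EX=30 WR=31  [WAW R3: wait I6 write@27]

I3 = (3, 4, 5, 11)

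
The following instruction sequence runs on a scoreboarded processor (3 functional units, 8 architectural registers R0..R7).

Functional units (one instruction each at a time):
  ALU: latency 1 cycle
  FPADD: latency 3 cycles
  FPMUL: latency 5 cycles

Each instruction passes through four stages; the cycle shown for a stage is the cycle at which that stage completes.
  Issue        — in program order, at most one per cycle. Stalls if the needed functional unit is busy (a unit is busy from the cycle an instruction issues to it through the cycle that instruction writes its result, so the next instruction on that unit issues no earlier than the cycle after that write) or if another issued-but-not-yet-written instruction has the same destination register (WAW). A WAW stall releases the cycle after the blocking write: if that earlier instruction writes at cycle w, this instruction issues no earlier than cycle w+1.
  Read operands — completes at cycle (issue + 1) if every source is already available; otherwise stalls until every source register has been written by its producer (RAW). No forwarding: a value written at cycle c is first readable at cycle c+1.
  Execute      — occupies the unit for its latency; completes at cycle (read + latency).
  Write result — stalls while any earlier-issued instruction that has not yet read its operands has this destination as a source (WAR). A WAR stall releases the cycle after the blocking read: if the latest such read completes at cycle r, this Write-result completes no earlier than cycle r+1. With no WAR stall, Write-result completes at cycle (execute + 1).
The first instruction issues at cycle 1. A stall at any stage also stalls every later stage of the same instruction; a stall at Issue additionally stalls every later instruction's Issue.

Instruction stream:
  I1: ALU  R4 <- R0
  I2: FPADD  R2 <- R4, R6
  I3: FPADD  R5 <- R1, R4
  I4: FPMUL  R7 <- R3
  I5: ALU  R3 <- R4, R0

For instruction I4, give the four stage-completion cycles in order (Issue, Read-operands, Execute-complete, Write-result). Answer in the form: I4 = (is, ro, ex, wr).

I4 = (11, 12, 17, 18)

c1: I1 dispatched to ALU
c2: I1 operands ready, I2 dispatched to FPADD
c3: I1 complete
c4: R4←I1
c5: I2 operands ready
c8: I2 complete
c9: R2←I2
c10: I3 dispatched to FPADD
c11: I3 operands ready, I4 dispatched to FPMUL
c12: I4 operands ready, I5 dispatched to ALU
c13: I5 operands ready
c14: I3 complete, I5 complete
c15: R5←I3, R3←I5
c17: I4 complete
c18: R7←I4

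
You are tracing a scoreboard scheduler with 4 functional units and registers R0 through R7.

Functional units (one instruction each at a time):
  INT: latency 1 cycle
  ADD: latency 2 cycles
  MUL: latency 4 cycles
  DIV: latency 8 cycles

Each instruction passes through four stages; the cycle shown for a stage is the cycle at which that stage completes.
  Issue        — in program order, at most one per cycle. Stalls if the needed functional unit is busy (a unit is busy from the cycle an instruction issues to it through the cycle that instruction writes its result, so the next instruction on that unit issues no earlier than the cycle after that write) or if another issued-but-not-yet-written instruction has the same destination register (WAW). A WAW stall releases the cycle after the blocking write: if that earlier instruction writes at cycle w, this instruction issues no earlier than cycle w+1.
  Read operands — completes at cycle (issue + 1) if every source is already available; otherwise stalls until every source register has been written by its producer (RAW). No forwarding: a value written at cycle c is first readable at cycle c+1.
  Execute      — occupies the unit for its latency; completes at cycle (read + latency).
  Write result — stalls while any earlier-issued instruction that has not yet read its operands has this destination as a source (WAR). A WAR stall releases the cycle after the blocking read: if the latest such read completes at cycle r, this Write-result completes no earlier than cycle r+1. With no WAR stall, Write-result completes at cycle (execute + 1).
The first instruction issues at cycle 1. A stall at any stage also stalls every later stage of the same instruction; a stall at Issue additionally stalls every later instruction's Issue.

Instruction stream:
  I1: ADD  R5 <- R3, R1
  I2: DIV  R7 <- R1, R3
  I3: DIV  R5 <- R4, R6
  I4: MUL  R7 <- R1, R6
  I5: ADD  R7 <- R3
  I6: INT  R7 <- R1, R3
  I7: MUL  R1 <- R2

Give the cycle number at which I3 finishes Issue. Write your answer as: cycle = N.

[I1] 1/2/4/5
[I2] 2/3/11/12
[I3] 13/14/22/23  (struct: DIV busy until I2 writes@12)
[I4] 14/15/19/20
[I5] 21/22/24/25  (WAW R7: wait I4 write@20)
[I6] 26/27/28/29  (WAW R7: wait I5 write@25)
[I7] 27/28/32/33

cycle = 13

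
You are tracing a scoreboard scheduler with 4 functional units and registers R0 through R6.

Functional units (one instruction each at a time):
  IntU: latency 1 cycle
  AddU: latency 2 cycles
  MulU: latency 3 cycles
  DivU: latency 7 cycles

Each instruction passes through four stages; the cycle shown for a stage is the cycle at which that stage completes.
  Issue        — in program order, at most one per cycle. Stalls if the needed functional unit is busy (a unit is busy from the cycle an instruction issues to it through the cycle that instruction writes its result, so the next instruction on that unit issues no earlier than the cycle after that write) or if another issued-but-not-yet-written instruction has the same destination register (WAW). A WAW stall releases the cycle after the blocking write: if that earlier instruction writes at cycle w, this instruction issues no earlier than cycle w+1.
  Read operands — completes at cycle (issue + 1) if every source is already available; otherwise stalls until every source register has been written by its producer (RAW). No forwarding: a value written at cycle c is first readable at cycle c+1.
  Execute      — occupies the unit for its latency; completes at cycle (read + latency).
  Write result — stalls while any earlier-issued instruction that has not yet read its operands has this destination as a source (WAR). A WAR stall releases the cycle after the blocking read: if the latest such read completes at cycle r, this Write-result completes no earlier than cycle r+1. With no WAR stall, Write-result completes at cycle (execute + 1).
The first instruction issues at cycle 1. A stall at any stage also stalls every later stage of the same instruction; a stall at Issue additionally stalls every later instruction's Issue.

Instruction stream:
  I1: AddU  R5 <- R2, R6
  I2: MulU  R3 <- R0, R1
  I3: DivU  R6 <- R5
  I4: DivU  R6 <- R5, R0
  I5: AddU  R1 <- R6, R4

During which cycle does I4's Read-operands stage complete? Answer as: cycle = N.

[I1] 1/2/4/5
[I2] 2/3/6/7
[I3] 3/6/13/14  (RAW R5: wait I1 write@5)
[I4] 15/16/23/24  (struct: DivU busy until I3 writes@14)
[I5] 16/25/27/28  (RAW R6: wait I4 write@24)

cycle = 16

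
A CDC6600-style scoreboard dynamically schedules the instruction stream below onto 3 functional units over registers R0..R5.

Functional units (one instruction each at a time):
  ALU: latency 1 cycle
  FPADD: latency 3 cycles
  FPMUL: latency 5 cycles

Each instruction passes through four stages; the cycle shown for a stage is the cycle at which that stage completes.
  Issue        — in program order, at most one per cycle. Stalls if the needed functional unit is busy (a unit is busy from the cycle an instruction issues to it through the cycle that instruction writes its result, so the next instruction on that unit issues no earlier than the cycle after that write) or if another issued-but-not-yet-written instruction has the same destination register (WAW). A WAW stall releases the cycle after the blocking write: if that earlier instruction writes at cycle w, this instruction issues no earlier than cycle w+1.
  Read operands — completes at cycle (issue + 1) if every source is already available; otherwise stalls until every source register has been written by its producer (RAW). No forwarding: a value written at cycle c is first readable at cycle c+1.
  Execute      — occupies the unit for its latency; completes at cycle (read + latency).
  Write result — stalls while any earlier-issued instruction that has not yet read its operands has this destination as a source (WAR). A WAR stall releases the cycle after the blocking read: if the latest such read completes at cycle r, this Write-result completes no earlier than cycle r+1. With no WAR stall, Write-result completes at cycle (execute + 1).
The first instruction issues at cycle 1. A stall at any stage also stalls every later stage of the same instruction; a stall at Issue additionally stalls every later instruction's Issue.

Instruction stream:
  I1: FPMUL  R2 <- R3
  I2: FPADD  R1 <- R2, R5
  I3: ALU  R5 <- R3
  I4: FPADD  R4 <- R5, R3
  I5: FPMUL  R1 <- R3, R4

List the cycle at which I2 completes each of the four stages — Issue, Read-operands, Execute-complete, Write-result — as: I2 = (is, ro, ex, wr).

I1  is:1  ro:2  ex:7  wr:8
I2  is:2  ro:9  ex:12  wr:13  — RAW R2: wait I1 write@8
I3  is:3  ro:4  ex:5  wr:10  — WAR R5: wait I2 read@9
I4  is:14  ro:15  ex:18  wr:19  — struct: FPADD busy until I2 writes@13
I5  is:15  ro:20  ex:25  wr:26  — RAW R4: wait I4 write@19

I2 = (2, 9, 12, 13)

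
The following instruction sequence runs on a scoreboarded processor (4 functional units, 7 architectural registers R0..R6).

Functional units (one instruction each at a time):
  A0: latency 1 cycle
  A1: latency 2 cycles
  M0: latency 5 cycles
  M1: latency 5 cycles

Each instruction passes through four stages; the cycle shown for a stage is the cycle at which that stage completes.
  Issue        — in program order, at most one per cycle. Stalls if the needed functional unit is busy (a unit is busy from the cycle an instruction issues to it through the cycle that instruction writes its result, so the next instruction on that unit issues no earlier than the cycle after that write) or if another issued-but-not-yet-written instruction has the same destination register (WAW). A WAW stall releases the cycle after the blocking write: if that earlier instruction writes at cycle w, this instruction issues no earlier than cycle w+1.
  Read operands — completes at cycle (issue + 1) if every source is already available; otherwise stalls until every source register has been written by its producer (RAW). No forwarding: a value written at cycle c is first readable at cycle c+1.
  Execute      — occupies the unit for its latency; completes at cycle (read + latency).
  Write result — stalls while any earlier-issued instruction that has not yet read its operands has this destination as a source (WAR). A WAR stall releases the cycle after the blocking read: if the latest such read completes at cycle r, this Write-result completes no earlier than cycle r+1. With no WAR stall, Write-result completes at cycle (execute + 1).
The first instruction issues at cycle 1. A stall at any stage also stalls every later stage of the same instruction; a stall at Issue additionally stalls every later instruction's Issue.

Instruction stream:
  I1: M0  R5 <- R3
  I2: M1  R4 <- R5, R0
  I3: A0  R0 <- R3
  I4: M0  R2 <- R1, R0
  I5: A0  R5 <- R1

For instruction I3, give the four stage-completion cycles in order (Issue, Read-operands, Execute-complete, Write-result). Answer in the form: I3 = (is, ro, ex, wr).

I1: IS=1 RO=2 EX=7 WR=8
I2: IS=2 RO=9 EX=14 WR=15  [RAW R5: wait I1 write@8]
I3: IS=3 RO=4 EX=5 WR=10  [WAR R0: wait I2 read@9]
I4: IS=9 RO=11 EX=16 WR=17  [struct: M0 busy until I1 writes@8; RAW R0: wait I3 write@10]
I5: IS=11 RO=12 EX=13 WR=14  [struct: A0 busy until I3 writes@10]

I3 = (3, 4, 5, 10)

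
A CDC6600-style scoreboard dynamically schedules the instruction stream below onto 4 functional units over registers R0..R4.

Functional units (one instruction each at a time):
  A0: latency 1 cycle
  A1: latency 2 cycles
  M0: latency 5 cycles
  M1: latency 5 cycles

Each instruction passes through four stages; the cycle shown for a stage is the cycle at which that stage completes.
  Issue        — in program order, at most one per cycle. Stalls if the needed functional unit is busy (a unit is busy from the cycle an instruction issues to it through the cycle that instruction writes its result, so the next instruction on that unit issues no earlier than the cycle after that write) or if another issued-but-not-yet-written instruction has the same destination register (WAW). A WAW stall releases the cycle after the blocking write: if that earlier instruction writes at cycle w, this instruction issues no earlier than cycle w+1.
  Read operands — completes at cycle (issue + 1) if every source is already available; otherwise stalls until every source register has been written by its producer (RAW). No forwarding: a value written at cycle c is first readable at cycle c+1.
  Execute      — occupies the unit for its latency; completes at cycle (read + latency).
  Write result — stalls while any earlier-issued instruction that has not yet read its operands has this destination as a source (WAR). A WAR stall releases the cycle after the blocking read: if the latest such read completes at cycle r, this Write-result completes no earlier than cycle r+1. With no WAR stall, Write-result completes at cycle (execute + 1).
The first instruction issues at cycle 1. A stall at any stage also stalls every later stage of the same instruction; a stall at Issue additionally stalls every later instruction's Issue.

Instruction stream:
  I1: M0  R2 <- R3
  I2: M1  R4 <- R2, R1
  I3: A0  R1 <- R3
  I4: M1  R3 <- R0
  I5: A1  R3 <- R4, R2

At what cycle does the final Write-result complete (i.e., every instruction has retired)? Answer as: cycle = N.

c1: I1 issues→M0
c2: I1 reads | I2 issues→M1
c3: I3 issues→A0
c4: I3 reads
c5: I3 exec-done
c7: I1 exec-done
c8: I1 writes R2
c9: I2 reads
c10: I3 writes R1
c14: I2 exec-done
c15: I2 writes R4
c16: I4 issues→M1
c17: I4 reads
c22: I4 exec-done
c23: I4 writes R3
c24: I5 issues→A1
c25: I5 reads
c27: I5 exec-done
c28: I5 writes R3

cycle = 28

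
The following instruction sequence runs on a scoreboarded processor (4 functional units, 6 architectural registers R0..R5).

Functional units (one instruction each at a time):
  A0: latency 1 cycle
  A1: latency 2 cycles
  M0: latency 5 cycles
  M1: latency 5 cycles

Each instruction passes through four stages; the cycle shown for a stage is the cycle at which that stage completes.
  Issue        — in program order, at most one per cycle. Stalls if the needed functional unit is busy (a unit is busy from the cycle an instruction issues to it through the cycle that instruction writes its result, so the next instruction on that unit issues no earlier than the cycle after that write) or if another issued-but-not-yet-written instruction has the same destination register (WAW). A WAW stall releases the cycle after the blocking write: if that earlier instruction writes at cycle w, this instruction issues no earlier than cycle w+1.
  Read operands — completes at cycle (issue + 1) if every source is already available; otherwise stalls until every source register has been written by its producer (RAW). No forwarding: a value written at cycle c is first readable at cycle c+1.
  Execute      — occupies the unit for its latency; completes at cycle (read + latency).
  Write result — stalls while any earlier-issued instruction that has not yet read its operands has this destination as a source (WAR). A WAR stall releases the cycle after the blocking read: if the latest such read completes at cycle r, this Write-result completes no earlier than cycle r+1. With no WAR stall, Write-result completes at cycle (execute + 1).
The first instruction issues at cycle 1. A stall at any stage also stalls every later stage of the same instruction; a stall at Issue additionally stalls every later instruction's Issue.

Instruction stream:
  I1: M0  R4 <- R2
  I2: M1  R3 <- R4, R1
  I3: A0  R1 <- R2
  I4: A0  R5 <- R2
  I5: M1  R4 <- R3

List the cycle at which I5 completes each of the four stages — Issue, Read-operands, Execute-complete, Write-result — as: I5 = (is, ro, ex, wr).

I5 = (16, 17, 22, 23)

[1] I1→M0
[2] I1 RO; I2→M1
[3] I3→A0
[4] I3 RO
[5] I3 EX
[7] I1 EX
[8] I1 WR R4
[9] I2 RO
[10] I3 WR R1
[11] I4→A0
[12] I4 RO
[13] I4 EX
[14] I2 EX; I4 WR R5
[15] I2 WR R3
[16] I5→M1
[17] I5 RO
[22] I5 EX
[23] I5 WR R4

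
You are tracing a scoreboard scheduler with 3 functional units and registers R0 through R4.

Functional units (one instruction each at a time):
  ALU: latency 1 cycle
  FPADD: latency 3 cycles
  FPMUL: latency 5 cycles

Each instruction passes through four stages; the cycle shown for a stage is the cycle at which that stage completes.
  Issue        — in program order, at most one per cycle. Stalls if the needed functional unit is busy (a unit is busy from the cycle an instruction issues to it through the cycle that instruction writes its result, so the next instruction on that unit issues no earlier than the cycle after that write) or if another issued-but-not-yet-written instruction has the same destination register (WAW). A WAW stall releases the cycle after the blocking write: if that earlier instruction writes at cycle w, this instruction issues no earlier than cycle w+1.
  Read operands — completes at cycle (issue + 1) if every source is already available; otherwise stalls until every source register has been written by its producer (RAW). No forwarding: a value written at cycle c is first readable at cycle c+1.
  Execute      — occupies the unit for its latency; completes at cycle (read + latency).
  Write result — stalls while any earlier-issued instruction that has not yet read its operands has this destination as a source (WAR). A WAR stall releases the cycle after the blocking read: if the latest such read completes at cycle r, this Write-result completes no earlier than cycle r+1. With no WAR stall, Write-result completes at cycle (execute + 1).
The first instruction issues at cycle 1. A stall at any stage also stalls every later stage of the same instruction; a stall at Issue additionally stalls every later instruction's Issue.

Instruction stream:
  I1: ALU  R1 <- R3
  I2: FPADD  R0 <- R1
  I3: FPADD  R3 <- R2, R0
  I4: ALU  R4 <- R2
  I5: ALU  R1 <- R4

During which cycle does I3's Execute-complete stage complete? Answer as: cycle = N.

c1: I1→ALU
c2: I1 RO, I2→FPADD
c3: I1 EX
c4: I1 WR R1
c5: I2 RO
c8: I2 EX
c9: I2 WR R0
c10: I3→FPADD
c11: I3 RO, I4→ALU
c12: I4 RO
c13: I4 EX
c14: I3 EX, I4 WR R4
c15: I3 WR R3, I5→ALU
c16: I5 RO
c17: I5 EX
c18: I5 WR R1

cycle = 14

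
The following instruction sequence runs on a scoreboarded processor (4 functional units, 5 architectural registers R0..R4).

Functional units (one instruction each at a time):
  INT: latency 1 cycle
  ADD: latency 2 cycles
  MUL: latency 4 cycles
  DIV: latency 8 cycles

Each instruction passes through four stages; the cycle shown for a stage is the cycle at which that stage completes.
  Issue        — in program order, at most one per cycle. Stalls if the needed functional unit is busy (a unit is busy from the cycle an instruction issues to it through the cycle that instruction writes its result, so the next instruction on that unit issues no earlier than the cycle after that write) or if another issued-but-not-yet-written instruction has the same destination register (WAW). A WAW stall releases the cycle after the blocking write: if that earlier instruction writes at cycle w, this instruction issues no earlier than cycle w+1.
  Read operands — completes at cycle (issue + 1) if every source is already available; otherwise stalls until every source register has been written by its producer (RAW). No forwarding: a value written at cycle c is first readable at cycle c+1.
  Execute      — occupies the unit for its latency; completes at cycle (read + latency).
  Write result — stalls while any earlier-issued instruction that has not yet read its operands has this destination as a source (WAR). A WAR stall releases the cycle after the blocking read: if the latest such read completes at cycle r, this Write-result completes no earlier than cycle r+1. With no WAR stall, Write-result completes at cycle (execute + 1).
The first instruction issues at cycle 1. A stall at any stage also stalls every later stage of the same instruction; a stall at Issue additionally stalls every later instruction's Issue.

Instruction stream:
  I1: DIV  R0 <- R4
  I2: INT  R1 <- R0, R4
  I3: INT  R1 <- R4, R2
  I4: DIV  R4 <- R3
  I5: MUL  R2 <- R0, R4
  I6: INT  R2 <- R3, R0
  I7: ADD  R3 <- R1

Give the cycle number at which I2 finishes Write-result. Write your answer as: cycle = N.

cycle = 14

t=1  I1→DIV
t=2  I1 RO | I2→INT
t=10  I1 EX
t=11  I1 WR R0
t=12  I2 RO
t=13  I2 EX
t=14  I2 WR R1
t=15  I3→INT
t=16  I3 RO | I4→DIV
t=17  I3 EX | I4 RO | I5→MUL
t=18  I3 WR R1
t=25  I4 EX
t=26  I4 WR R4
t=27  I5 RO
t=31  I5 EX
t=32  I5 WR R2
t=33  I6→INT
t=34  I6 RO | I7→ADD
t=35  I6 EX | I7 RO
t=36  I6 WR R2
t=37  I7 EX
t=38  I7 WR R3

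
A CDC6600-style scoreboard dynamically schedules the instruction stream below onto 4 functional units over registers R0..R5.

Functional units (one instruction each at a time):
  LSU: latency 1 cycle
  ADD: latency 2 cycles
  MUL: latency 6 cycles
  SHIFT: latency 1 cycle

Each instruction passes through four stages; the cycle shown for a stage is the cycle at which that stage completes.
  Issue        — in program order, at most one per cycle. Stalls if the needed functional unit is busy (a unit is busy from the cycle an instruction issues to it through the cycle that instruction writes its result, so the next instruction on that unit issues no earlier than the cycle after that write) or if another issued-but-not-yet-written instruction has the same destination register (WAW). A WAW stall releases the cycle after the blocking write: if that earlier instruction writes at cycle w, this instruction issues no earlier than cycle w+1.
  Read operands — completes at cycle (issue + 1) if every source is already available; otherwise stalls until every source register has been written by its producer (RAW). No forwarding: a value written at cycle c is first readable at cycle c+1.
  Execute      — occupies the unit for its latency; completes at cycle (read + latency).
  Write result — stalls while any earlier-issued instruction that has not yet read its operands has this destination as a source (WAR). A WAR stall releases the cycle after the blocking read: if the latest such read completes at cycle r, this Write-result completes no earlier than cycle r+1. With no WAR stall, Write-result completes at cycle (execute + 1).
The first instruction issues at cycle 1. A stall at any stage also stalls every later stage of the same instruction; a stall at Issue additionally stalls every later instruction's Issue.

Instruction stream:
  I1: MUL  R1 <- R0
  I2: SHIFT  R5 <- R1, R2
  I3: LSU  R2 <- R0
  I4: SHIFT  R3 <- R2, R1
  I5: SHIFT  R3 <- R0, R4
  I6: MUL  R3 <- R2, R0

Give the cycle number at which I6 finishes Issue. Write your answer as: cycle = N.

I1  is:1  ro:2  ex:8  wr:9
I2  is:2  ro:10  ex:11  wr:12  — RAW R1: wait I1 write@9
I3  is:3  ro:4  ex:5  wr:11  — WAR R2: wait I2 read@10
I4  is:13  ro:14  ex:15  wr:16  — struct: SHIFT busy until I2 writes@12
I5  is:17  ro:18  ex:19  wr:20  — struct: SHIFT busy until I4 writes@16
I6  is:21  ro:22  ex:28  wr:29  — WAW R3: wait I5 write@20

cycle = 21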